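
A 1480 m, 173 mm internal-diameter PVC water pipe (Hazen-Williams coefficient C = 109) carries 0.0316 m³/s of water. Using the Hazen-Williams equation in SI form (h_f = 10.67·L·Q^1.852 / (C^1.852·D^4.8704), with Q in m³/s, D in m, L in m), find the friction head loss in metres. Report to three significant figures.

h_f = 10.67·1480·0.0316^1.852 / (109^1.852·0.173^4.8704) = 22.78 m

h_f ≈ 22.8 m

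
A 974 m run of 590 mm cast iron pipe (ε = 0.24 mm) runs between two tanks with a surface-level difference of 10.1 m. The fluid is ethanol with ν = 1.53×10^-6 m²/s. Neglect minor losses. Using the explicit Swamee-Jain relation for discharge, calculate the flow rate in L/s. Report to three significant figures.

Q ≈ 737 L/s

Swamee-Jain (Type II): Q = -0.965·√(gD⁵h_f/L)·ln[ε/(3.7D) + √(3.17ν²L/(gD³h_f))]
√(gD⁵h_f/L) = √(9.81·0.590⁵·10.1/974) = 0.08528
ε/(3.7D) = 1.10×10^-4; √(3.17ν²L/(gD³h_f)) = 1.88×10^-5
Q = -0.965·0.08528·ln(1.288×10^-4) = 0.7371 m³/s
Check: V = 2.70 m/s, Re = 1.04×10^6, f = 0.01661, h_f = 10.2 m ≈ 10.1 m ✓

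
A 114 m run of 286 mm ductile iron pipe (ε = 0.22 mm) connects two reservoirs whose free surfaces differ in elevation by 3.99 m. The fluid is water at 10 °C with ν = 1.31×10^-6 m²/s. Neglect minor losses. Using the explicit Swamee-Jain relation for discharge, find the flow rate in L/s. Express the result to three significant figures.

Swamee-Jain (Type II): Q = -0.965·√(gD⁵h_f/L)·ln[ε/(3.7D) + √(3.17ν²L/(gD³h_f))]
√(gD⁵h_f/L) = √(9.81·0.286⁵·3.99/114) = 0.02563
ε/(3.7D) = 2.08×10^-4; √(3.17ν²L/(gD³h_f)) = 2.60×10^-5
Q = -0.965·0.02563·ln(2.339×10^-4) = 0.2068 m³/s
Check: V = 3.22 m/s, Re = 7.03×10^5, f = 0.01907, h_f = 4.01 m ≈ 3.99 m ✓

Q ≈ 207 L/s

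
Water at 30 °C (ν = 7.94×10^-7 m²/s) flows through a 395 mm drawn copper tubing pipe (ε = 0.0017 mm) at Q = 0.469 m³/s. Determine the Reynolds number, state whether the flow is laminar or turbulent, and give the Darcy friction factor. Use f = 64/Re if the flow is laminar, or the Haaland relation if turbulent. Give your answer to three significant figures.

V = 4Q/(πD²) = 3.827 m/s
Re = VD/ν = 3.827·0.395/7.94×10^-7 = 1.90×10^6
Re > 4000 → turbulent; ε/D = 4.30×10^-6
Haaland: f = 0.01054

Re ≈ 1.90×10^6; turbulent; f ≈ 0.0105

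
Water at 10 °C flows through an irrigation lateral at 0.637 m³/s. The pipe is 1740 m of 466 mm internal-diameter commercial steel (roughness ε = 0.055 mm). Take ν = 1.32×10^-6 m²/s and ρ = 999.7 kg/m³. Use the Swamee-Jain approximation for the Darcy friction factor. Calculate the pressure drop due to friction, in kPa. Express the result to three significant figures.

Δp ≈ 351 kPa

V = 4Q/(πD²) = 4·0.637/(π·0.466²) = 3.735 m/s
Re = VD/ν = 3.735·0.466/1.32×10^-6 = 1.32×10^6 → turbulent
ε/D = 0.055/466 = 1.18×10^-4
Swamee-Jain: f = 0.01350
h_f = f(L/D)V²/(2g) = 0.01350·(1740/0.466)·3.735²/(2·9.81) = 35.84 m
Δp = ρg·h_f = 999.7·9.81·35.84 = 351.4 kPa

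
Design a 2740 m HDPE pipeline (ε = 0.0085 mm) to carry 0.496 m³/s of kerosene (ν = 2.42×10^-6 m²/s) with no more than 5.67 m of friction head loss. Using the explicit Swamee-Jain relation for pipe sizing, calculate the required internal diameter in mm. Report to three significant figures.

D ≈ 681 mm

Swamee-Jain (Type III): D = 0.66·[ε^1.25·(LQ²/(gh_f))^4.75 + ν·Q^9.4·(L/(gh_f))^5.2]^0.04
LQ²/(gh_f) = 12.12; L/(gh_f) = 49.26
Term 1 = ε^1.25·(…)^4.75 = 0.0643; Term 2 = ν·Q^9.4·(…)^5.2 = 2.10
D = 0.66·(0.0643 + 2.10)^0.04 = 0.6807 m = 681 mm
Check: V = 1.36 m/s, Re = 3.83×10^5, f = 0.01391, h_f = 5.30 m ≈ 5.67 m ✓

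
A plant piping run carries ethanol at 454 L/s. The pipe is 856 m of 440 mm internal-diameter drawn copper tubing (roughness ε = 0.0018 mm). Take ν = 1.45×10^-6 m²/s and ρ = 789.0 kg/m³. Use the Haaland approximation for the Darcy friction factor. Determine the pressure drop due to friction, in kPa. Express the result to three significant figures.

V = 4Q/(πD²) = 4·0.454/(π·0.440²) = 2.986 m/s
Re = VD/ν = 2.986·0.440/1.45×10^-6 = 9.06×10^5 → turbulent
ε/D = 0.0018/440 = 4.09×10^-6
Haaland: f = 0.01185
h_f = f(L/D)V²/(2g) = 0.01185·(856/0.440)·2.986²/(2·9.81) = 10.47 m
Δp = ρg·h_f = 789.0·9.81·10.47 = 81.05 kPa

Δp ≈ 81.0 kPa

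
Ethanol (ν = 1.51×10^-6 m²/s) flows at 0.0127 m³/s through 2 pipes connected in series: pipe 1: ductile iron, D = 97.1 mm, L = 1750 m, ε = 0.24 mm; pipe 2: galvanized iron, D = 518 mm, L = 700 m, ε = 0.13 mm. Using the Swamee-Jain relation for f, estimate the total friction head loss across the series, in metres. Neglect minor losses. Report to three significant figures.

Pipe 1: V = 1.715 m/s, Re = 1.10×10^5, ε/D = 0.00247, f = 0.02638, h_1 = f(L/D)V²/2g = 71.26 m
Pipe 2: V = 0.06026 m/s, Re = 2.07×10^4, ε/D = 2.51×10^-4, f = 0.02623, h_2 = f(L/D)V²/2g = 0.006561 m
Series → Q common, losses add: H = Σh = 71.27 m

H ≈ 71.3 m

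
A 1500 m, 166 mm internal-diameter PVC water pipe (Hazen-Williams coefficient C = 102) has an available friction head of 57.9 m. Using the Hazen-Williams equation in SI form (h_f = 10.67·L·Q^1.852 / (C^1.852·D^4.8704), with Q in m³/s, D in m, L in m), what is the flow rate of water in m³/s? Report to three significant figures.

Q ≈ 0.0436 m³/s

Rearranging: Q = [h_f·C^1.852·D^4.8704 / (10.67·L)]^(1/1.852)
Q = [57.9·102^1.852·0.166^4.8704 / (10.67·1500)]^0.540 = 0.04358 m³/s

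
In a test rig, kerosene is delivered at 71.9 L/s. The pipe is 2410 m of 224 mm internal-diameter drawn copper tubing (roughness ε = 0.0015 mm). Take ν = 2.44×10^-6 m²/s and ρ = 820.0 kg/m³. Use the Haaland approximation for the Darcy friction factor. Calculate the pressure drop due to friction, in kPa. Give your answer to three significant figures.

V = 4Q/(πD²) = 4·0.0719/(π·0.224²) = 1.824 m/s
Re = VD/ν = 1.824·0.224/2.44×10^-6 = 1.67×10^5 → turbulent
ε/D = 0.0015/224 = 6.70×10^-6
Haaland: f = 0.01608
h_f = f(L/D)V²/(2g) = 0.01608·(2410/0.224)·1.824²/(2·9.81) = 29.36 m
Δp = ρg·h_f = 820.0·9.81·29.36 = 236.2 kPa

Δp ≈ 236 kPa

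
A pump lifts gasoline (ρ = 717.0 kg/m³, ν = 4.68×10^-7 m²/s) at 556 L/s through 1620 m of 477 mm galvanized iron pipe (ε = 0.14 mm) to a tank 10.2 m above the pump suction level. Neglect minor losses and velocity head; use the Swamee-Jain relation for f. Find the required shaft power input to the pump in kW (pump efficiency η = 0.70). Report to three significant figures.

V = 4Q/(πD²) = 3.111 m/s; Re = 3.17×10^6; ε/D = 2.94×10^-4; f = 0.01518
h_f = f(L/D)V²/2g = 25.43 m
Total head H = z + h_f = 10.2 + 25.43 = 35.63 m
P_hyd = ρgQH = 717.0·9.81·0.556·35.63 = 139.4 kW
P_shaft = P_hyd/η = 139.4/0.70 = 199.1 kW

P_shaft ≈ 199 kW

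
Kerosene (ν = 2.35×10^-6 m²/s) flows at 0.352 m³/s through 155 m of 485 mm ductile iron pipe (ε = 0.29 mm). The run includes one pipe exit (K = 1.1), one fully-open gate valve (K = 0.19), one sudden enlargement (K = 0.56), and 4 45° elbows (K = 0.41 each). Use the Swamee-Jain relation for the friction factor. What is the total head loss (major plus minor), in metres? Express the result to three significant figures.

V = 4Q/(πD²) = 1.905 m/s; V²/2g = 0.1850 m
Re = 3.93×10^5, ε/D = 5.98×10^-4 → f = 0.01858 (Swamee-Jain)
Major: h_f = f(L/D)·V²/2g = 0.01858·319.6·0.1850 = 1.098 m
Minor: ΣK = 3.49; h_m = ΣK·V²/2g = 0.6458 m
Total H_L = 1.098 + 0.6458 = 1.744 m

H_L ≈ 1.74 m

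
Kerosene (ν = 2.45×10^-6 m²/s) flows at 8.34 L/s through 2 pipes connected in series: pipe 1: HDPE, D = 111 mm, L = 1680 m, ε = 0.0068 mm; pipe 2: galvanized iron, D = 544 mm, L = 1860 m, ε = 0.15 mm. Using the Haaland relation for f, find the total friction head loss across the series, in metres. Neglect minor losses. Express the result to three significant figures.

Pipe 1: V = 0.8618 m/s, Re = 3.90×10^4, ε/D = 6.13×10^-5, f = 0.02206, h_1 = f(L/D)V²/2g = 12.64 m
Pipe 2: V = 0.03588 m/s, Re = 7970, ε/D = 2.76×10^-4, f = 0.03319, h_2 = f(L/D)V²/2g = 0.007447 m
Series → Q common, losses add: H = Σh = 12.65 m

H ≈ 12.6 m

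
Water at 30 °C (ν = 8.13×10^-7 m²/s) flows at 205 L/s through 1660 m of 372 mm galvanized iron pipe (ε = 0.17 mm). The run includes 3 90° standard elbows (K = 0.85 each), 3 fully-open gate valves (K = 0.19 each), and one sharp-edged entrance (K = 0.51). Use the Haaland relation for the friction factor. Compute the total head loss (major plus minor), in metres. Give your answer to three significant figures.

V = 4Q/(πD²) = 1.886 m/s; V²/2g = 0.1813 m
Re = 8.63×10^5, ε/D = 4.57×10^-4 → f = 0.01694 (Haaland)
Major: h_f = f(L/D)·V²/2g = 0.01694·4462·0.1813 = 13.71 m
Minor: ΣK = 3.63; h_m = ΣK·V²/2g = 0.6582 m
Total H_L = 13.71 + 0.6582 = 14.36 m

H_L ≈ 14.4 m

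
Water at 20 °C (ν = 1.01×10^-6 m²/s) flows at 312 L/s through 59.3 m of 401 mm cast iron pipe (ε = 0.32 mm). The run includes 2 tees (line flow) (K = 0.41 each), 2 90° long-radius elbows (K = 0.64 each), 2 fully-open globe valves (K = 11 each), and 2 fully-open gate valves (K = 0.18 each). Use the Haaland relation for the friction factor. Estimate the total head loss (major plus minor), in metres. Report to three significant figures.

H_L ≈ 8.48 m

V = 4Q/(πD²) = 2.470 m/s; V²/2g = 0.3111 m
Re = 9.81×10^5, ε/D = 7.98×10^-4 → f = 0.01896 (Haaland)
Major: h_f = f(L/D)·V²/2g = 0.01896·147.9·0.3111 = 0.8720 m
Minor: ΣK = 24.5; h_m = ΣK·V²/2g = 7.609 m
Total H_L = 0.8720 + 7.609 = 8.481 m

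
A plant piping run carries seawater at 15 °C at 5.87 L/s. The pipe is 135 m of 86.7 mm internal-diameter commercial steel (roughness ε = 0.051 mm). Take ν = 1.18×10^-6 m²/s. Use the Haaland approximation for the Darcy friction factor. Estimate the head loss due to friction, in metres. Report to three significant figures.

V = 4Q/(πD²) = 4·0.00587/(π·0.0867²) = 0.9943 m/s
Re = VD/ν = 0.9943·0.0867/1.18×10^-6 = 7.31×10^4 → turbulent
ε/D = 0.051/86.7 = 5.88×10^-4
Haaland: f = 0.02127
h_f = f(L/D)V²/(2g) = 0.02127·(135/0.0867)·0.9943²/(2·9.81) = 1.669 m

h_f ≈ 1.67 m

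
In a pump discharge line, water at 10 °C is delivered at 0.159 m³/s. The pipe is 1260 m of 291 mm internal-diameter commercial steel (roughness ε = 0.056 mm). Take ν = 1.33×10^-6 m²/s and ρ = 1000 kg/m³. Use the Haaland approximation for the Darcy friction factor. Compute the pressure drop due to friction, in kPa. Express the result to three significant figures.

Δp ≈ 188 kPa

V = 4Q/(πD²) = 4·0.159/(π·0.291²) = 2.391 m/s
Re = VD/ν = 2.391·0.291/1.33×10^-6 = 5.23×10^5 → turbulent
ε/D = 0.056/291 = 1.92×10^-4
Haaland: f = 0.01516
h_f = f(L/D)V²/(2g) = 0.01516·(1260/0.291)·2.391²/(2·9.81) = 19.12 m
Δp = ρg·h_f = 1000·9.81·19.12 = 187.6 kPa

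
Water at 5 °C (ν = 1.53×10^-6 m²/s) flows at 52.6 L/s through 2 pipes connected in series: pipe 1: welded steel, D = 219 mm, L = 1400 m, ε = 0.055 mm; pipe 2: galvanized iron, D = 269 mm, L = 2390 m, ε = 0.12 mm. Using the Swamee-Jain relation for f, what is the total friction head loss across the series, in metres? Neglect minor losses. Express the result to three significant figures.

Pipe 1: V = 1.396 m/s, Re = 2.00×10^5, ε/D = 2.51×10^-4, f = 0.01748, h_1 = f(L/D)V²/2g = 11.10 m
Pipe 2: V = 0.9255 m/s, Re = 1.63×10^5, ε/D = 4.46×10^-4, f = 0.01904, h_2 = f(L/D)V²/2g = 7.384 m
Series → Q common, losses add: H = Σh = 18.49 m

H ≈ 18.5 m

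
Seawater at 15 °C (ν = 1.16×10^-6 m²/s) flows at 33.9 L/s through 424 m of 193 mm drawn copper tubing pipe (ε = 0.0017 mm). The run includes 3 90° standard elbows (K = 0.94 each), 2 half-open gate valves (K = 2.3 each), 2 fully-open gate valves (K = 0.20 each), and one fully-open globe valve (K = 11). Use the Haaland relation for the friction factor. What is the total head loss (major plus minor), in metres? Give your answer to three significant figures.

V = 4Q/(πD²) = 1.159 m/s; V²/2g = 0.06844 m
Re = 1.93×10^5, ε/D = 8.81×10^-6 → f = 0.01566 (Haaland)
Major: h_f = f(L/D)·V²/2g = 0.01566·2197·0.06844 = 2.355 m
Minor: ΣK = 18.8; h_m = ΣK·V²/2g = 1.288 m
Total H_L = 2.355 + 1.288 = 3.643 m

H_L ≈ 3.64 m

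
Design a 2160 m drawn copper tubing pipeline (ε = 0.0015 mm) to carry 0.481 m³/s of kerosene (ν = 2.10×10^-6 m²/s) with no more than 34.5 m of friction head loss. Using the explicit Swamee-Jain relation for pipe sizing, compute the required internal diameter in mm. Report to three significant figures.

Swamee-Jain (Type III): D = 0.66·[ε^1.25·(LQ²/(gh_f))^4.75 + ν·Q^9.4·(L/(gh_f))^5.2]^0.04
LQ²/(gh_f) = 1.477; L/(gh_f) = 6.382
Term 1 = ε^1.25·(…)^4.75 = 3.34×10^-7; Term 2 = ν·Q^9.4·(…)^5.2 = 3.31×10^-5
D = 0.66·(3.34×10^-7 + 3.31×10^-5)^0.04 = 0.4370 m = 437 mm
Check: V = 3.21 m/s, Re = 6.67×10^5, f = 0.01251, h_f = 32.4 m ≈ 34.5 m ✓

D ≈ 437 mm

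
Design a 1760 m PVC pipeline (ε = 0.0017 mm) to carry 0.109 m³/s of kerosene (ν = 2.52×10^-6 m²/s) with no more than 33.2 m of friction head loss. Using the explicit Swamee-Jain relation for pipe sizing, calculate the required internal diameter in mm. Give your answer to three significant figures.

Swamee-Jain (Type III): D = 0.66·[ε^1.25·(LQ²/(gh_f))^4.75 + ν·Q^9.4·(L/(gh_f))^5.2]^0.04
LQ²/(gh_f) = 0.06420; L/(gh_f) = 5.404
Term 1 = ε^1.25·(…)^4.75 = 1.33×10^-13; Term 2 = ν·Q^9.4·(…)^5.2 = 1.46×10^-11
D = 0.66·(1.33×10^-13 + 1.46×10^-11)^0.04 = 0.2434 m = 243 mm
Check: V = 2.34 m/s, Re = 2.26×10^5, f = 0.01523, h_f = 30.8 m ≈ 33.2 m ✓

D ≈ 243 mm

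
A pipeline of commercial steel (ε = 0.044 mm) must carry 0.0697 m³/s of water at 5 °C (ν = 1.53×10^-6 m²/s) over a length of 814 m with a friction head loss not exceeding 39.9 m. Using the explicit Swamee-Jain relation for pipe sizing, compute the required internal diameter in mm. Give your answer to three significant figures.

D ≈ 171 mm

Swamee-Jain (Type III): D = 0.66·[ε^1.25·(LQ²/(gh_f))^4.75 + ν·Q^9.4·(L/(gh_f))^5.2]^0.04
LQ²/(gh_f) = 0.01010; L/(gh_f) = 2.080
Term 1 = ε^1.25·(…)^4.75 = 1.19×10^-15; Term 2 = ν·Q^9.4·(…)^5.2 = 9.22×10^-16
D = 0.66·(1.19×10^-15 + 9.22×10^-16)^0.04 = 0.1708 m = 171 mm
Check: V = 3.04 m/s, Re = 3.40×10^5, f = 0.01656, h_f = 37.2 m ≈ 39.9 m ✓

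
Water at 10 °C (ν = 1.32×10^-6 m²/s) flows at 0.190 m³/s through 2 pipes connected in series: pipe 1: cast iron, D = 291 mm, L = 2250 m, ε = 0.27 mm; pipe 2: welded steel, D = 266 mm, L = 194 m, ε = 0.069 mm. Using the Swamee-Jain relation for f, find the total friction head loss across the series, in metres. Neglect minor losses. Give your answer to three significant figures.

H ≈ 70.8 m

Pipe 1: V = 2.857 m/s, Re = 6.30×10^5, ε/D = 9.28×10^-4, f = 0.01990, h_1 = f(L/D)V²/2g = 64.00 m
Pipe 2: V = 3.419 m/s, Re = 6.89×10^5, ε/D = 2.59×10^-4, f = 0.01569, h_2 = f(L/D)V²/2g = 6.820 m
Series → Q common, losses add: H = Σh = 70.82 m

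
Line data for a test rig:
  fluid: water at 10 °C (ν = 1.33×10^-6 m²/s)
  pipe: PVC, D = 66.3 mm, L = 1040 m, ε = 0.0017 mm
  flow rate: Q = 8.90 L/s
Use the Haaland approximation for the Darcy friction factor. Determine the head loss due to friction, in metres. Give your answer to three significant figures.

V = 4Q/(πD²) = 4·0.00890/(π·0.0663²) = 2.578 m/s
Re = VD/ν = 2.578·0.0663/1.33×10^-6 = 1.29×10^5 → turbulent
ε/D = 0.0017/66.3 = 2.56×10^-5
Haaland: f = 0.01705
h_f = f(L/D)V²/(2g) = 0.01705·(1040/0.0663)·2.578²/(2·9.81) = 90.57 m

h_f ≈ 90.6 m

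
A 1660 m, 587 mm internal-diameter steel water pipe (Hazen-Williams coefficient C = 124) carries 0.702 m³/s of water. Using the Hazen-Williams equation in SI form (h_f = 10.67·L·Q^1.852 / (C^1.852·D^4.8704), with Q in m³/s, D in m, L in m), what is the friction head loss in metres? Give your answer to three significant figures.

h_f ≈ 16.3 m

h_f = 10.67·1660·0.702^1.852 / (124^1.852·0.587^4.8704) = 16.35 m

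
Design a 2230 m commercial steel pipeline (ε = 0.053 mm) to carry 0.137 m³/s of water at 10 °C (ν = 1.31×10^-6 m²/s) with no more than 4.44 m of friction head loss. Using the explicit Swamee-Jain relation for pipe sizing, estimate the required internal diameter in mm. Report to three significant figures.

D ≈ 419 mm

Swamee-Jain (Type III): D = 0.66·[ε^1.25·(LQ²/(gh_f))^4.75 + ν·Q^9.4·(L/(gh_f))^5.2]^0.04
LQ²/(gh_f) = 0.9609; L/(gh_f) = 51.20
Term 1 = ε^1.25·(…)^4.75 = 3.74×10^-6; Term 2 = ν·Q^9.4·(…)^5.2 = 7.77×10^-6
D = 0.66·(3.74×10^-6 + 7.77×10^-6)^0.04 = 0.4188 m = 419 mm
Check: V = 0.995 m/s, Re = 3.18×10^5, f = 0.01557, h_f = 4.18 m ≈ 4.44 m ✓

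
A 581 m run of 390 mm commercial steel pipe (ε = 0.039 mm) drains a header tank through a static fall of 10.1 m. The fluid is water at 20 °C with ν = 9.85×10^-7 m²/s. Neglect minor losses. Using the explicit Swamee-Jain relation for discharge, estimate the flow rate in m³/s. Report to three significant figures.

Q ≈ 0.379 m³/s

Swamee-Jain (Type II): Q = -0.965·√(gD⁵h_f/L)·ln[ε/(3.7D) + √(3.17ν²L/(gD³h_f))]
√(gD⁵h_f/L) = √(9.81·0.390⁵·10.1/581) = 0.03923
ε/(3.7D) = 2.70×10^-5; √(3.17ν²L/(gD³h_f)) = 1.74×10^-5
Q = -0.965·0.03923·ln(4.446×10^-5) = 0.3793 m³/s
Check: V = 3.18 m/s, Re = 1.26×10^6, f = 0.01327, h_f = 10.2 m ≈ 10.1 m ✓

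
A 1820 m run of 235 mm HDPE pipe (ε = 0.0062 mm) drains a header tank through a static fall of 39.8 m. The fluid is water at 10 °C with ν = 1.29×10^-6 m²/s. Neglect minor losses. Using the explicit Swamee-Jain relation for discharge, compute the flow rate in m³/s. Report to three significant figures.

Q ≈ 0.118 m³/s

Swamee-Jain (Type II): Q = -0.965·√(gD⁵h_f/L)·ln[ε/(3.7D) + √(3.17ν²L/(gD³h_f))]
√(gD⁵h_f/L) = √(9.81·0.235⁵·39.8/1820) = 0.01240
ε/(3.7D) = 7.13×10^-6; √(3.17ν²L/(gD³h_f)) = 4.35×10^-5
Q = -0.965·0.01240·ln(5.066×10^-5) = 0.1183 m³/s
Check: V = 2.73 m/s, Re = 4.97×10^5, f = 0.01351, h_f = 39.7 m ≈ 39.8 m ✓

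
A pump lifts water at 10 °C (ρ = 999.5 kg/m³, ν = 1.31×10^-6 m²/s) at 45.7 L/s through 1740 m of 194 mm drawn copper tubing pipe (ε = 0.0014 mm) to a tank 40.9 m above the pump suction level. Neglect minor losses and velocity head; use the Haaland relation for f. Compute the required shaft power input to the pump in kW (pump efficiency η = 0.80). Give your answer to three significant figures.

P_shaft ≈ 32.2 kW

V = 4Q/(πD²) = 1.546 m/s; Re = 2.29×10^5; ε/D = 7.22×10^-6; f = 0.01514
h_f = f(L/D)V²/2g = 16.55 m
Total head H = z + h_f = 40.9 + 16.55 = 57.45 m
P_hyd = ρgQH = 999.5·9.81·0.0457·57.45 = 25.74 kW
P_shaft = P_hyd/η = 25.74/0.80 = 32.18 kW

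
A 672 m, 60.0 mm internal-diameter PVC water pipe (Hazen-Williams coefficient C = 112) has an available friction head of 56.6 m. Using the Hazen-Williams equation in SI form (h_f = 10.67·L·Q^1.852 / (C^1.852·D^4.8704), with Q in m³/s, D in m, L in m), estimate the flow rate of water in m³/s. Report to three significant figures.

Rearranging: Q = [h_f·C^1.852·D^4.8704 / (10.67·L)]^(1/1.852)
Q = [56.6·112^1.852·0.0600^4.8704 / (10.67·672)]^0.540 = 0.005019 m³/s

Q ≈ 0.00502 m³/s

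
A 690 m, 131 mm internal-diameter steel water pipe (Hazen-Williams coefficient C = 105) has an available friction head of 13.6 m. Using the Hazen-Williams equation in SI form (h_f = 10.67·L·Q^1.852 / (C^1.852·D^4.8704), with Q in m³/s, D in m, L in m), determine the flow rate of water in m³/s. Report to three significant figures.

Rearranging: Q = [h_f·C^1.852·D^4.8704 / (10.67·L)]^(1/1.852)
Q = [13.6·105^1.852·0.131^4.8704 / (10.67·690)]^0.540 = 0.01674 m³/s

Q ≈ 0.0167 m³/s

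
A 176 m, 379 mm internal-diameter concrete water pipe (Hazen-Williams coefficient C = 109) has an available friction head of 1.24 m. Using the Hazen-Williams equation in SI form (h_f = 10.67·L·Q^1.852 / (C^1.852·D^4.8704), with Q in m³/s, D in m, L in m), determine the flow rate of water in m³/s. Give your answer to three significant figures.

Rearranging: Q = [h_f·C^1.852·D^4.8704 / (10.67·L)]^(1/1.852)
Q = [1.24·109^1.852·0.379^4.8704 / (10.67·176)]^0.540 = 0.1630 m³/s

Q ≈ 0.163 m³/s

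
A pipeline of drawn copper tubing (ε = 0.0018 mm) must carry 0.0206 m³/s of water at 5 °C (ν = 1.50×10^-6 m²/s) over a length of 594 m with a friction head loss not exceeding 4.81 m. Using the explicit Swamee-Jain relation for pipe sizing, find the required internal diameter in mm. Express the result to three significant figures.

Swamee-Jain (Type III): D = 0.66·[ε^1.25·(LQ²/(gh_f))^4.75 + ν·Q^9.4·(L/(gh_f))^5.2]^0.04
LQ²/(gh_f) = 0.005342; L/(gh_f) = 12.59
Term 1 = ε^1.25·(…)^4.75 = 1.06×10^-18; Term 2 = ν·Q^9.4·(…)^5.2 = 1.11×10^-16
D = 0.66·(1.06×10^-18 + 1.11×10^-16)^0.04 = 0.1519 m = 152 mm
Check: V = 1.14 m/s, Re = 1.15×10^5, f = 0.01743, h_f = 4.49 m ≈ 4.81 m ✓

D ≈ 152 mm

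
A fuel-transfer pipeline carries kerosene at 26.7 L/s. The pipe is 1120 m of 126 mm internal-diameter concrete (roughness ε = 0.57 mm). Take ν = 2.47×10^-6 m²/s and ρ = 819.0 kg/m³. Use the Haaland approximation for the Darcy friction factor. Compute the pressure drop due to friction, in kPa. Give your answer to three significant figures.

Δp ≈ 507 kPa

V = 4Q/(πD²) = 4·0.0267/(π·0.126²) = 2.141 m/s
Re = VD/ν = 2.141·0.126/2.47×10^-6 = 1.09×10^5 → turbulent
ε/D = 0.57/126 = 0.00452
Haaland: f = 0.03036
h_f = f(L/D)V²/(2g) = 0.03036·(1120/0.126)·2.141²/(2·9.81) = 63.06 m
Δp = ρg·h_f = 819.0·9.81·63.06 = 506.7 kPa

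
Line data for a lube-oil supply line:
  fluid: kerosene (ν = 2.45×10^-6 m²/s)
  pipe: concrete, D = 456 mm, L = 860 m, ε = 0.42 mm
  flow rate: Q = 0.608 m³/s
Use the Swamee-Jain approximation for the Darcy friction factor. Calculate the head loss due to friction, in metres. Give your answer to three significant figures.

V = 4Q/(πD²) = 4·0.608/(π·0.456²) = 3.723 m/s
Re = VD/ν = 3.723·0.456/2.45×10^-6 = 6.93×10^5 → turbulent
ε/D = 0.42/456 = 9.21×10^-4
Swamee-Jain: f = 0.01982
h_f = f(L/D)V²/(2g) = 0.01982·(860/0.456)·3.723²/(2·9.81) = 26.40 m

h_f ≈ 26.4 m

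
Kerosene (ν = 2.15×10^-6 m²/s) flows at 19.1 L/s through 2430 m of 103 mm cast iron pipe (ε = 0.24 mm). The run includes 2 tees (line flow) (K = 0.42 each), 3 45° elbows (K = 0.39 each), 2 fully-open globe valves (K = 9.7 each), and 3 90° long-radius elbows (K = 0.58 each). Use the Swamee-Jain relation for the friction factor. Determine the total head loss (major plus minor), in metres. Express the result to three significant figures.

H_L ≈ 171 m

V = 4Q/(πD²) = 2.292 m/s; V²/2g = 0.2678 m
Re = 1.10×10^5, ε/D = 0.00233 → f = 0.02604 (Swamee-Jain)
Major: h_f = f(L/D)·V²/2g = 0.02604·23592·0.2678 = 164.5 m
Minor: ΣK = 23.1; h_m = ΣK·V²/2g = 6.200 m
Total H_L = 164.5 + 6.200 = 170.7 m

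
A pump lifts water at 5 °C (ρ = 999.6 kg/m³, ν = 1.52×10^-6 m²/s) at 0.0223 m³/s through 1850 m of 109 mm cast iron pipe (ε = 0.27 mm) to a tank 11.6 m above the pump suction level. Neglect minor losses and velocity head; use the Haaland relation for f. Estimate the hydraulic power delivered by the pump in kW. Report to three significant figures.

P_hyd ≈ 30.3 kW

V = 4Q/(πD²) = 2.390 m/s; Re = 1.71×10^5; ε/D = 0.00248; f = 0.02565
h_f = f(L/D)V²/2g = 126.7 m
Total head H = z + h_f = 11.6 + 126.7 = 138.3 m
P_hyd = ρgQH = 999.6·9.81·0.0223·138.3 = 30.25 kW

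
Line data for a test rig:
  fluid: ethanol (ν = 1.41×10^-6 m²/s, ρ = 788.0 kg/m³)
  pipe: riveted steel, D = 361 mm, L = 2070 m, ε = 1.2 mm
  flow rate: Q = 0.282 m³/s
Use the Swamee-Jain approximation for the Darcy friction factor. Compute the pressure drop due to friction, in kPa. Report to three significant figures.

V = 4Q/(πD²) = 4·0.282/(π·0.361²) = 2.755 m/s
Re = VD/ν = 2.755·0.361/1.41×10^-6 = 7.05×10^5 → turbulent
ε/D = 1.2/361 = 0.00332
Swamee-Jain: f = 0.02720
h_f = f(L/D)V²/(2g) = 0.02720·(2070/0.361)·2.755²/(2·9.81) = 60.34 m
Δp = ρg·h_f = 788.0·9.81·60.34 = 466.5 kPa

Δp ≈ 466 kPa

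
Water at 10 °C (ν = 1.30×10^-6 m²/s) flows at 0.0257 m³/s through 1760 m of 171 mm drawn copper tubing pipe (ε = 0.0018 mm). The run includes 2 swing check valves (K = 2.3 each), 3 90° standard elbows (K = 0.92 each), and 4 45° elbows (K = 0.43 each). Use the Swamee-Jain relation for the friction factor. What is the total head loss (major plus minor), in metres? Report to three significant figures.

V = 4Q/(πD²) = 1.119 m/s; V²/2g = 0.06383 m
Re = 1.47×10^5, ε/D = 1.05×10^-5 → f = 0.01658 (Swamee-Jain)
Major: h_f = f(L/D)·V²/2g = 0.01658·10292·0.06383 = 10.89 m
Minor: ΣK = 9.08; h_m = ΣK·V²/2g = 0.5795 m
Total H_L = 10.89 + 0.5795 = 11.47 m

H_L ≈ 11.5 m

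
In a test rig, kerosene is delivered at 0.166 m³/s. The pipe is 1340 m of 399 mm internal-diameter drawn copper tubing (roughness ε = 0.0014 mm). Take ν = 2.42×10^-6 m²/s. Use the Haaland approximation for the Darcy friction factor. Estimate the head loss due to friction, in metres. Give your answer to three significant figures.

V = 4Q/(πD²) = 4·0.166/(π·0.399²) = 1.328 m/s
Re = VD/ν = 1.328·0.399/2.42×10^-6 = 2.19×10^5 → turbulent
ε/D = 0.0014/399 = 3.51×10^-6
Haaland: f = 0.01525
h_f = f(L/D)V²/(2g) = 0.01525·(1340/0.399)·1.328²/(2·9.81) = 4.601 m

h_f ≈ 4.60 m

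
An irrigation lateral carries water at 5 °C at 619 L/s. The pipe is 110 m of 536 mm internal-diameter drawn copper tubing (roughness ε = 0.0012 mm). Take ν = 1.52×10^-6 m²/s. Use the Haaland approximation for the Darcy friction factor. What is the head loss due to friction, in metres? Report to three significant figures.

h_f ≈ 0.920 m

V = 4Q/(πD²) = 4·0.619/(π·0.536²) = 2.743 m/s
Re = VD/ν = 2.743·0.536/1.52×10^-6 = 9.67×10^5 → turbulent
ε/D = 0.0012/536 = 2.24×10^-6
Haaland: f = 0.01169
h_f = f(L/D)V²/(2g) = 0.01169·(110/0.536)·2.743²/(2·9.81) = 0.9199 m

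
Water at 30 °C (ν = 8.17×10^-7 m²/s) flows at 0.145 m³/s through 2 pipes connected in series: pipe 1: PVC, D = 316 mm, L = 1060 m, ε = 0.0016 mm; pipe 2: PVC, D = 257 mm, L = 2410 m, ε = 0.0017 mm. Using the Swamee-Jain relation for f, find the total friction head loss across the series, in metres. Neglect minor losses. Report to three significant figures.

Pipe 1: V = 1.849 m/s, Re = 7.15×10^5, ε/D = 5.06×10^-6, f = 0.01239, h_1 = f(L/D)V²/2g = 7.243 m
Pipe 2: V = 2.795 m/s, Re = 8.79×10^5, ε/D = 6.61×10^-6, f = 0.01201, h_2 = f(L/D)V²/2g = 44.87 m
Series → Q common, losses add: H = Σh = 52.11 m

H ≈ 52.1 m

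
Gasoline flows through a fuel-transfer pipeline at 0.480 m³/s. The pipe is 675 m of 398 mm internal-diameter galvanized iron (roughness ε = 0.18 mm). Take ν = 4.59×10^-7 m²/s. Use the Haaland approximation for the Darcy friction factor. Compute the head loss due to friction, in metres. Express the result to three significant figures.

h_f ≈ 21.2 m

V = 4Q/(πD²) = 4·0.480/(π·0.398²) = 3.858 m/s
Re = VD/ν = 3.858·0.398/4.59×10^-7 = 3.35×10^6 → turbulent
ε/D = 0.18/398 = 4.52×10^-4
Haaland: f = 0.01651
h_f = f(L/D)V²/(2g) = 0.01651·(675/0.398)·3.858²/(2·9.81) = 21.24 m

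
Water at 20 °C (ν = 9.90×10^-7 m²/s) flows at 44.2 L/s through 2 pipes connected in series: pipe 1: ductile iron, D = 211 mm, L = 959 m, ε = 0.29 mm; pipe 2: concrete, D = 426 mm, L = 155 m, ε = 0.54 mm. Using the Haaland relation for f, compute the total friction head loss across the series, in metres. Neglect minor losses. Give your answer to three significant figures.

Pipe 1: V = 1.264 m/s, Re = 2.69×10^5, ε/D = 0.00137, f = 0.02205, h_1 = f(L/D)V²/2g = 8.162 m
Pipe 2: V = 0.3101 m/s, Re = 1.33×10^5, ε/D = 0.00127, f = 0.02240, h_2 = f(L/D)V²/2g = 0.03995 m
Series → Q common, losses add: H = Σh = 8.202 m

H ≈ 8.20 m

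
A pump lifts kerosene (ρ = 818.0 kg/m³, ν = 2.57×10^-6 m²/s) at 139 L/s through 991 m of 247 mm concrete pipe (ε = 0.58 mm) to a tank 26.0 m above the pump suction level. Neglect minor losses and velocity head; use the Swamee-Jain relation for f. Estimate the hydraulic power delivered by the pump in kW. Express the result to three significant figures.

V = 4Q/(πD²) = 2.901 m/s; Re = 2.79×10^5; ε/D = 0.00235; f = 0.02518
h_f = f(L/D)V²/2g = 43.34 m
Total head H = z + h_f = 26.0 + 43.34 = 69.34 m
P_hyd = ρgQH = 818.0·9.81·0.139·69.34 = 77.34 kW

P_hyd ≈ 77.3 kW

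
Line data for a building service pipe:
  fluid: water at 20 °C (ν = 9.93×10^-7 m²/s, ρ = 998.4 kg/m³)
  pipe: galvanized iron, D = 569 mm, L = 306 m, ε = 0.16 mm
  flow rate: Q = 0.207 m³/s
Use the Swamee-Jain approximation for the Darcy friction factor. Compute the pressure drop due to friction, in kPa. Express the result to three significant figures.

Δp ≈ 2.90 kPa

V = 4Q/(πD²) = 4·0.207/(π·0.569²) = 0.8141 m/s
Re = VD/ν = 0.8141·0.569/9.93×10^-7 = 4.66×10^5 → turbulent
ε/D = 0.16/569 = 2.81×10^-4
Swamee-Jain: f = 0.01630
h_f = f(L/D)V²/(2g) = 0.01630·(306/0.569)·0.8141²/(2·9.81) = 0.2962 m
Δp = ρg·h_f = 998.4·9.81·0.2962 = 2.901 kPa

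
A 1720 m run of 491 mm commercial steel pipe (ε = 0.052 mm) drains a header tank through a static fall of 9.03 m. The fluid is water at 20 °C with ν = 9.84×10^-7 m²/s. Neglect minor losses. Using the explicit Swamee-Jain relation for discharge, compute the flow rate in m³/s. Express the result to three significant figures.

Swamee-Jain (Type II): Q = -0.965·√(gD⁵h_f/L)·ln[ε/(3.7D) + √(3.17ν²L/(gD³h_f))]
√(gD⁵h_f/L) = √(9.81·0.491⁵·9.03/1720) = 0.03834
ε/(3.7D) = 2.86×10^-5; √(3.17ν²L/(gD³h_f)) = 2.24×10^-5
Q = -0.965·0.03834·ln(5.106×10^-5) = 0.3656 m³/s
Check: V = 1.93 m/s, Re = 9.63×10^5, f = 0.01364, h_f = 9.08 m ≈ 9.03 m ✓

Q ≈ 0.366 m³/s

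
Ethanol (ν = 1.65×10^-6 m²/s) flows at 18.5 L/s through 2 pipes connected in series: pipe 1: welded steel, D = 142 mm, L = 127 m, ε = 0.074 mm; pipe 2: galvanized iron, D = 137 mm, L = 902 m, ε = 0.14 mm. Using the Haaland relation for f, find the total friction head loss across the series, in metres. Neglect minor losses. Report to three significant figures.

Pipe 1: V = 1.168 m/s, Re = 1.01×10^5, ε/D = 5.21×10^-4, f = 0.02014, h_1 = f(L/D)V²/2g = 1.253 m
Pipe 2: V = 1.255 m/s, Re = 1.04×10^5, ε/D = 0.00102, f = 0.02196, h_2 = f(L/D)V²/2g = 11.61 m
Series → Q common, losses add: H = Σh = 12.86 m

H ≈ 12.9 m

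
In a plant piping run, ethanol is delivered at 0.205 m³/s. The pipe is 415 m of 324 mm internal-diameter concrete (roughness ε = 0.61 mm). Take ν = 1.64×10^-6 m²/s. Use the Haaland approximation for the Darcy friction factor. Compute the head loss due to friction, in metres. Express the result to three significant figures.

h_f ≈ 9.46 m

V = 4Q/(πD²) = 4·0.205/(π·0.324²) = 2.486 m/s
Re = VD/ν = 2.486·0.324/1.64×10^-6 = 4.91×10^5 → turbulent
ε/D = 0.61/324 = 0.00188
Haaland: f = 0.02344
h_f = f(L/D)V²/(2g) = 0.02344·(415/0.324)·2.486²/(2·9.81) = 9.459 m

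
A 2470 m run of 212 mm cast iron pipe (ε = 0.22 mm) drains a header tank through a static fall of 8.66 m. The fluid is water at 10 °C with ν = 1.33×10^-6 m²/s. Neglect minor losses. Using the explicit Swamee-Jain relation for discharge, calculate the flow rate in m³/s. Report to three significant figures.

Q ≈ 0.0289 m³/s

Swamee-Jain (Type II): Q = -0.965·√(gD⁵h_f/L)·ln[ε/(3.7D) + √(3.17ν²L/(gD³h_f))]
√(gD⁵h_f/L) = √(9.81·0.212⁵·8.66/2470) = 0.003838
ε/(3.7D) = 2.80×10^-4; √(3.17ν²L/(gD³h_f)) = 1.31×10^-4
Q = -0.965·0.003838·ln(4.113×10^-4) = 0.02887 m³/s
Check: V = 0.818 m/s, Re = 1.30×10^5, f = 0.02197, h_f = 8.73 m ≈ 8.66 m ✓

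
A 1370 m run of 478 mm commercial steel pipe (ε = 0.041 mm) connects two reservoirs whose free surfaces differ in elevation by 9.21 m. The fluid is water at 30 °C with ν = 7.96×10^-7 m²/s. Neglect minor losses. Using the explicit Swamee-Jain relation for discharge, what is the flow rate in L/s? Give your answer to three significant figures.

Swamee-Jain (Type II): Q = -0.965·√(gD⁵h_f/L)·ln[ε/(3.7D) + √(3.17ν²L/(gD³h_f))]
√(gD⁵h_f/L) = √(9.81·0.478⁵·9.21/1370) = 0.04057
ε/(3.7D) = 2.32×10^-5; √(3.17ν²L/(gD³h_f)) = 1.67×10^-5
Q = -0.965·0.04057·ln(3.988×10^-5) = 0.3965 m³/s
Check: V = 2.21 m/s, Re = 1.33×10^6, f = 0.01298, h_f = 9.26 m ≈ 9.21 m ✓

Q ≈ 397 L/s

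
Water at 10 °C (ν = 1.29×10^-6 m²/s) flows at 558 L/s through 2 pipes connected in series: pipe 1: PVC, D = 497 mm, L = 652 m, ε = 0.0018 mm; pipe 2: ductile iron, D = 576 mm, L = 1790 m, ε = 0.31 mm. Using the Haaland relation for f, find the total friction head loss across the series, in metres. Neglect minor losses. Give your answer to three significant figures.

Pipe 1: V = 2.876 m/s, Re = 1.11×10^6, ε/D = 3.62×10^-6, f = 0.01145, h_1 = f(L/D)V²/2g = 6.336 m
Pipe 2: V = 2.141 m/s, Re = 9.56×10^5, ε/D = 5.38×10^-4, f = 0.01745, h_2 = f(L/D)V²/2g = 12.67 m
Series → Q common, losses add: H = Σh = 19.01 m

H ≈ 19.0 m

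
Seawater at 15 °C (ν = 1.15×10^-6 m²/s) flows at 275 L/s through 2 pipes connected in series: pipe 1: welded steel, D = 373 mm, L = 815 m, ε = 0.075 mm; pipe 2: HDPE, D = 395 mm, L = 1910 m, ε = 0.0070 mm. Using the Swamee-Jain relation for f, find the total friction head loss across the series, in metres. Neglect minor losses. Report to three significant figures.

Pipe 1: V = 2.517 m/s, Re = 8.16×10^5, ε/D = 2.01×10^-4, f = 0.01496, h_1 = f(L/D)V²/2g = 10.55 m
Pipe 2: V = 2.244 m/s, Re = 7.71×10^5, ε/D = 1.77×10^-5, f = 0.01250, h_2 = f(L/D)V²/2g = 15.51 m
Series → Q common, losses add: H = Σh = 26.07 m

H ≈ 26.1 m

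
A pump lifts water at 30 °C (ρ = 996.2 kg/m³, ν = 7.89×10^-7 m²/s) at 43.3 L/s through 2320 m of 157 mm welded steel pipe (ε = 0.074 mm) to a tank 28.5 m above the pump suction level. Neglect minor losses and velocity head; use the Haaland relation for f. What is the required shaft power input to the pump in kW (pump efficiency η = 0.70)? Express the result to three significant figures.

V = 4Q/(πD²) = 2.237 m/s; Re = 4.45×10^5; ε/D = 4.71×10^-4; f = 0.01749
h_f = f(L/D)V²/2g = 65.90 m
Total head H = z + h_f = 28.5 + 65.90 = 94.40 m
P_hyd = ρgQH = 996.2·9.81·0.0433·94.40 = 39.95 kW
P_shaft = P_hyd/η = 39.95/0.70 = 57.07 kW

P_shaft ≈ 57.1 kW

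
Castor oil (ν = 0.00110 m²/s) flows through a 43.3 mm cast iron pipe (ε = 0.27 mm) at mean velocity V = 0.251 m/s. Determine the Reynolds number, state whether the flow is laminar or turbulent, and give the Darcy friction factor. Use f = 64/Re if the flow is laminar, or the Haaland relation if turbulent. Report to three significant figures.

Re ≈ 9.88; laminar; f = 64/Re ≈ 6.48

Re = VD/ν = 0.2510·0.0433/0.00110 = 9.88
Re < 2300 → laminar → f = 64/Re = 6.478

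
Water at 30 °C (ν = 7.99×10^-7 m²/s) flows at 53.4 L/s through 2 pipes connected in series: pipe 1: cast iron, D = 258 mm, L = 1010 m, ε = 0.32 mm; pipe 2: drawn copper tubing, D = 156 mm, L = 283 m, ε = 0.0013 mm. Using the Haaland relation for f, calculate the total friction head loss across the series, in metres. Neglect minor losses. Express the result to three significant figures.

H ≈ 13.8 m

Pipe 1: V = 1.021 m/s, Re = 3.30×10^5, ε/D = 0.00124, f = 0.02142, h_1 = f(L/D)V²/2g = 4.459 m
Pipe 2: V = 2.794 m/s, Re = 5.45×10^5, ε/D = 8.33×10^-6, f = 0.01296, h_2 = f(L/D)V²/2g = 9.354 m
Series → Q common, losses add: H = Σh = 13.81 m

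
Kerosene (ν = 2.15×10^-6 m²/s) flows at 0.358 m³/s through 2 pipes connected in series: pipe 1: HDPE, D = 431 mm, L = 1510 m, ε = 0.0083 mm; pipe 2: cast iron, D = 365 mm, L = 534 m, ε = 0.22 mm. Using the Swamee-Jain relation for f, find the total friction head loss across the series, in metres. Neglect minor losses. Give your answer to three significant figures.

Pipe 1: V = 2.454 m/s, Re = 4.92×10^5, ε/D = 1.93×10^-5, f = 0.01343, h_1 = f(L/D)V²/2g = 14.44 m
Pipe 2: V = 3.421 m/s, Re = 5.81×10^5, ε/D = 6.03×10^-4, f = 0.01828, h_2 = f(L/D)V²/2g = 15.95 m
Series → Q common, losses add: H = Σh = 30.39 m

H ≈ 30.4 m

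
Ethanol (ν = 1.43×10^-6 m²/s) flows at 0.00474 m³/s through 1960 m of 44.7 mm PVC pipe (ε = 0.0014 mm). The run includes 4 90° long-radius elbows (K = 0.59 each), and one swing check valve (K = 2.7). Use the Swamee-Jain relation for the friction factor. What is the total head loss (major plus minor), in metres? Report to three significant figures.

V = 4Q/(πD²) = 3.020 m/s; V²/2g = 0.4650 m
Re = 9.44×10^4, ε/D = 3.13×10^-5 → f = 0.01826 (Swamee-Jain)
Major: h_f = f(L/D)·V²/2g = 0.01826·43848·0.4650 = 372.4 m
Minor: ΣK = 5.06; h_m = ΣK·V²/2g = 2.353 m
Total H_L = 372.4 + 2.353 = 374.7 m

H_L ≈ 375 m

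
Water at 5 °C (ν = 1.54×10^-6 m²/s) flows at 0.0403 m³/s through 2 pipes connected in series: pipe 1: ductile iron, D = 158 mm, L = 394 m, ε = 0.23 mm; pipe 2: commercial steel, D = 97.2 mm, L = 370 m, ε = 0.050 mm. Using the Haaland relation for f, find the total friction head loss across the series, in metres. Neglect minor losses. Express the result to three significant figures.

H ≈ 115 m

Pipe 1: V = 2.055 m/s, Re = 2.11×10^5, ε/D = 0.00146, f = 0.02253, h_1 = f(L/D)V²/2g = 12.10 m
Pipe 2: V = 5.431 m/s, Re = 3.43×10^5, ε/D = 5.14×10^-4, f = 0.01801, h_2 = f(L/D)V²/2g = 103.1 m
Series → Q common, losses add: H = Σh = 115.2 m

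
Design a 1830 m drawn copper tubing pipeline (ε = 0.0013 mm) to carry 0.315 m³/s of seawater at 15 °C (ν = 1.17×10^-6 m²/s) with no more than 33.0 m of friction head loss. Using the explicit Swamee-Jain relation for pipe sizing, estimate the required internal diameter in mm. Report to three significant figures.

D ≈ 355 mm

Swamee-Jain (Type III): D = 0.66·[ε^1.25·(LQ²/(gh_f))^4.75 + ν·Q^9.4·(L/(gh_f))^5.2]^0.04
LQ²/(gh_f) = 0.5609; L/(gh_f) = 5.653
Term 1 = ε^1.25·(…)^4.75 = 2.82×10^-9; Term 2 = ν·Q^9.4·(…)^5.2 = 1.84×10^-7
D = 0.66·(2.82×10^-9 + 1.84×10^-7)^0.04 = 0.3551 m = 355 mm
Check: V = 3.18 m/s, Re = 9.65×10^5, f = 0.01177, h_f = 31.3 m ≈ 33.0 m ✓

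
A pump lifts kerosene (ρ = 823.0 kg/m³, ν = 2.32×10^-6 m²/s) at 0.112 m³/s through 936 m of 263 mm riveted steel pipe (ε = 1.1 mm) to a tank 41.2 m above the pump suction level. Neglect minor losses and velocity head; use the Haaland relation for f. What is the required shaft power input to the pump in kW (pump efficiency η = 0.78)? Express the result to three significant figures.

P_shaft ≈ 73.9 kW

V = 4Q/(πD²) = 2.062 m/s; Re = 2.34×10^5; ε/D = 0.00418; f = 0.02926
h_f = f(L/D)V²/2g = 22.56 m
Total head H = z + h_f = 41.2 + 22.56 = 63.76 m
P_hyd = ρgQH = 823.0·9.81·0.112·63.76 = 57.66 kW
P_shaft = P_hyd/η = 57.66/0.78 = 73.92 kW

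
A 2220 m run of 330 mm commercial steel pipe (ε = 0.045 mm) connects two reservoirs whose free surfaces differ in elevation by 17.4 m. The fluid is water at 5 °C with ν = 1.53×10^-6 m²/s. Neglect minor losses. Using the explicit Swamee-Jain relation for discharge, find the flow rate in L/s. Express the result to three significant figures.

Q ≈ 156 L/s

Swamee-Jain (Type II): Q = -0.965·√(gD⁵h_f/L)·ln[ε/(3.7D) + √(3.17ν²L/(gD³h_f))]
√(gD⁵h_f/L) = √(9.81·0.330⁵·17.4/2220) = 0.01735
ε/(3.7D) = 3.69×10^-5; √(3.17ν²L/(gD³h_f)) = 5.18×10^-5
Q = -0.965·0.01735·ln(8.868×10^-5) = 0.1562 m³/s
Check: V = 1.83 m/s, Re = 3.94×10^5, f = 0.01526, h_f = 17.5 m ≈ 17.4 m ✓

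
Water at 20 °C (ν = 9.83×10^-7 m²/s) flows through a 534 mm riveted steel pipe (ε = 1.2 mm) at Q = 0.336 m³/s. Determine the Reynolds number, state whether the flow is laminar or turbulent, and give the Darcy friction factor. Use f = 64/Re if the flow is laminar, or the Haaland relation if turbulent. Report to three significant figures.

V = 4Q/(πD²) = 1.500 m/s
Re = VD/ν = 1.500·0.534/9.83×10^-7 = 8.15×10^5
Re > 4000 → turbulent; ε/D = 0.00225
Haaland: f = 0.02440

Re ≈ 8.15×10^5; turbulent; f ≈ 0.0244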